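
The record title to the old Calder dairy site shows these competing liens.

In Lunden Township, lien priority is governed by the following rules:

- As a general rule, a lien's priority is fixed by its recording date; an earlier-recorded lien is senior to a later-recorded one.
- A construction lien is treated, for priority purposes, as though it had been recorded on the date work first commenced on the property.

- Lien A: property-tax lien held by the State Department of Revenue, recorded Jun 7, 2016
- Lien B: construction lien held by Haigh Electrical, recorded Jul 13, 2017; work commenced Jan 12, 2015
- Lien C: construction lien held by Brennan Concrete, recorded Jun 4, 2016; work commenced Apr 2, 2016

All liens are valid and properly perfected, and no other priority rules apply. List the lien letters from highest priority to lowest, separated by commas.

B, C, A

First, effective dates: B is treated as recorded Jan 12, 2015, the work-commencement date; C relates back to Apr 2, 2016 (work commenced).
Sorted by effective date: B (Jan 12, 2015), C (Apr 2, 2016), A (Jun 7, 2016).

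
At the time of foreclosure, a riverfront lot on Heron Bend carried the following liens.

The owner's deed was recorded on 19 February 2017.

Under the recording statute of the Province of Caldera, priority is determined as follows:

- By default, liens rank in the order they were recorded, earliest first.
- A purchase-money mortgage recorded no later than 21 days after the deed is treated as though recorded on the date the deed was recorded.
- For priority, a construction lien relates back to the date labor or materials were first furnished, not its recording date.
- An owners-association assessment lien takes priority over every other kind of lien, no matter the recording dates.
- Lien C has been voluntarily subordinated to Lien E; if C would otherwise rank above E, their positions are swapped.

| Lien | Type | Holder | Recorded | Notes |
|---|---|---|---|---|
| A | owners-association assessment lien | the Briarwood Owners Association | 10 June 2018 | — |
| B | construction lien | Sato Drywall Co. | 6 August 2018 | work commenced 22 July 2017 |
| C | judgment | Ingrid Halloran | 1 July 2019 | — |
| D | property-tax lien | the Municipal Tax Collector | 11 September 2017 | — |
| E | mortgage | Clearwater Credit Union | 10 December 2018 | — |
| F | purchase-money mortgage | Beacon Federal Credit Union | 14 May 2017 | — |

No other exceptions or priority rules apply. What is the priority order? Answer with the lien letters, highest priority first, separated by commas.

A, F, B, D, E, C

Effective dates: B's effective date is 22 July 2017, when work began; F missed the 21-day window (84 days after the deed), so its recording date stands.
A is an owners-association assessment lien and takes priority over every other lien.
The other liens, earliest effective date first: F (14 May 2017), B (22 July 2017), D (11 September 2017), E (10 December 2018), C (1 July 2019).
C is already junior to E, so the subordination agreement changes nothing.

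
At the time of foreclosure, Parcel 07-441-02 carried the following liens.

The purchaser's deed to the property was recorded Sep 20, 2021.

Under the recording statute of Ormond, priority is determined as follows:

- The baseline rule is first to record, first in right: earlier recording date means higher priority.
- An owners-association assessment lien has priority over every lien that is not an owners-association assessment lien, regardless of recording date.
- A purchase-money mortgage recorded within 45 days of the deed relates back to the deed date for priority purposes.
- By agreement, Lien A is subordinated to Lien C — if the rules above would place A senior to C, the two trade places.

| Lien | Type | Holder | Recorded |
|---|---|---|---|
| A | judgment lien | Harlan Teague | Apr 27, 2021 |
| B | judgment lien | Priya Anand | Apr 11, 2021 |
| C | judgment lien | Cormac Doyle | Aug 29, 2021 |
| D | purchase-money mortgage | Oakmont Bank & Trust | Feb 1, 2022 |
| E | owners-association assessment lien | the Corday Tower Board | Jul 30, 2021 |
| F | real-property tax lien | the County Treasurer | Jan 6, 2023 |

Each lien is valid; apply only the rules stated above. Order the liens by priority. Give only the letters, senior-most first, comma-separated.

Effective dates after the stated exceptions: D was recorded 134 days after the deed — beyond 45 days — so no relation-back applies.
As an owners-association assessment lien, E is senior to every other lien.
Ordering the rest by effective date: B (Apr 11, 2021), A (Apr 27, 2021), C (Aug 29, 2021), D (Feb 1, 2022), F (Jan 6, 2023).
The subordination applies — A was senior to C — so A and C swap.

E, B, C, A, D, F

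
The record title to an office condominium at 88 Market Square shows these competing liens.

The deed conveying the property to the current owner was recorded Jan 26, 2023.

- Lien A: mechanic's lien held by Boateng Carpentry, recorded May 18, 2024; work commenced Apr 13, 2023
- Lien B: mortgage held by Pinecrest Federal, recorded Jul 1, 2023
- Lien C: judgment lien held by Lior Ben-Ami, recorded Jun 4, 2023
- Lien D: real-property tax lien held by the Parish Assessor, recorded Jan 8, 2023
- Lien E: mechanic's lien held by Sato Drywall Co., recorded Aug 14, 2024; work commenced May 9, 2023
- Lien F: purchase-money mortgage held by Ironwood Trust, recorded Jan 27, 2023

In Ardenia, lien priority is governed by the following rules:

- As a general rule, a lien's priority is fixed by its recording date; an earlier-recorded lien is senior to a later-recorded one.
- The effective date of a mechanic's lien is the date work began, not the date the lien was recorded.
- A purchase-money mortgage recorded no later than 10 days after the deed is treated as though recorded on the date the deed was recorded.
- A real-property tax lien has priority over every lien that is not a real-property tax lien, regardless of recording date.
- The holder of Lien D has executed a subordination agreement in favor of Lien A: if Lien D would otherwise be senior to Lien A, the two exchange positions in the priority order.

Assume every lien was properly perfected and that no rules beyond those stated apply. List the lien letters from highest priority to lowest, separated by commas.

A, F, D, E, C, B

Effective dates after the stated exceptions: A is treated as recorded Apr 13, 2023, the work-commencement date; E's effective date is May 9, 2023, when work began; F's effective date is the deed date, Jan 26, 2023.
D is a real-property tax lien and takes priority over every other lien.
Among the remaining liens, by effective date: F (Jan 26, 2023), A (Apr 13, 2023), E (May 9, 2023), C (Jun 4, 2023), B (Jul 1, 2023).
The subordination applies — D was senior to A — so D and A swap.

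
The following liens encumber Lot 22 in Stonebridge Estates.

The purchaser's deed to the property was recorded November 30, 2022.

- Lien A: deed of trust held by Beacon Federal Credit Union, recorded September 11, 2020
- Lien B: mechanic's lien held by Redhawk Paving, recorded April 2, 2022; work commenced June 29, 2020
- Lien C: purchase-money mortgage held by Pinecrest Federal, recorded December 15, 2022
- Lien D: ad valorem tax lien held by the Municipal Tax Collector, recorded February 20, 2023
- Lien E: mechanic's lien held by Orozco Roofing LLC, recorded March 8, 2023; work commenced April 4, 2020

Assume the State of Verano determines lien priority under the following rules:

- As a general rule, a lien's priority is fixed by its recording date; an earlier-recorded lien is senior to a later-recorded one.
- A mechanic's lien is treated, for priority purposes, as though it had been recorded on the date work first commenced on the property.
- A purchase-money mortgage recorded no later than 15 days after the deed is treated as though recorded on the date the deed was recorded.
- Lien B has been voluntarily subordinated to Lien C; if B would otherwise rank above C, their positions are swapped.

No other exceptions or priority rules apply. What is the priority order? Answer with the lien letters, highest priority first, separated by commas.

E, C, A, B, D

First, effective dates: B's effective date is June 29, 2020, when work began; C relates back to the deed date November 30, 2022; E relates back to April 4, 2020 (work commenced).
By effective date: E (April 4, 2020), B (June 29, 2020), A (September 11, 2020), C (November 30, 2022), D (February 20, 2023).
The subordination applies — B was senior to C — so B and C swap.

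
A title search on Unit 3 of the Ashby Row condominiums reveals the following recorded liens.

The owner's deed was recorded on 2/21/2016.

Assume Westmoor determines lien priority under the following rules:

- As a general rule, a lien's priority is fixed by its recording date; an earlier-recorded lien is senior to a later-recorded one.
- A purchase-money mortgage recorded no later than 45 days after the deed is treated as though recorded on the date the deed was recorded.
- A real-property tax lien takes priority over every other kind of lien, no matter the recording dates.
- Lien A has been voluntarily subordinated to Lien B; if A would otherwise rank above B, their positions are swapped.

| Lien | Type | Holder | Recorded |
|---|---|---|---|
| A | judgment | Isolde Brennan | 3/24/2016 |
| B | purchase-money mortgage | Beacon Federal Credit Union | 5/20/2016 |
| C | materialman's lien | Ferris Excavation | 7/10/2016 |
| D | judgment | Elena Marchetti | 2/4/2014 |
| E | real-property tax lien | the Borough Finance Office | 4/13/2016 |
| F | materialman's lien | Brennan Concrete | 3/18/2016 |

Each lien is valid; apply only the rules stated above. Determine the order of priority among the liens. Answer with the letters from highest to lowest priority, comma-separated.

E, D, F, B, A, C

First, effective dates: B was recorded 89 days after the deed — beyond 45 days — so no relation-back applies.
E is a real-property tax lien and takes priority over every other lien.
Remaining liens by effective date: D (2/4/2014), F (3/18/2016), A (3/24/2016), B (5/20/2016), C (7/10/2016).
The subordination applies — A was senior to B — so A and B swap.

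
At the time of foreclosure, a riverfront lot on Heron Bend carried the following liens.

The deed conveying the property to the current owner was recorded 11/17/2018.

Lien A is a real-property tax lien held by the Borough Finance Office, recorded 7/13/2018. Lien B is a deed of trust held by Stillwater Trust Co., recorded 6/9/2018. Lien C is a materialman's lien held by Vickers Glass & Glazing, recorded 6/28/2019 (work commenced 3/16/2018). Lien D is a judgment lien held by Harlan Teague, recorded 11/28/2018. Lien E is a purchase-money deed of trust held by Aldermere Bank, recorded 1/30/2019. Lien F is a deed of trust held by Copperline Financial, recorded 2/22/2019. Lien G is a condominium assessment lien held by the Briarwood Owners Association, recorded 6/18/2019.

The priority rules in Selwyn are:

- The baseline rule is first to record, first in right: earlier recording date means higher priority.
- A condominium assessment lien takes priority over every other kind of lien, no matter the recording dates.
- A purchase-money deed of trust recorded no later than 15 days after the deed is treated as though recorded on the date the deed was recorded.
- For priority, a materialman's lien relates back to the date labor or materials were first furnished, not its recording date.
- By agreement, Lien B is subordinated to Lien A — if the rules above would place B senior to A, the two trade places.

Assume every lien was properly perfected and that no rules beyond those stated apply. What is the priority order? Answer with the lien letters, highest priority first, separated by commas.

Adjusting effective dates: C's effective date is 3/16/2018, when work began; E was recorded 74 days after the deed, outside the 15-day window, so it keeps its recording date.
G is a condominium assessment lien, so it outranks all other liens regardless of date.
Among the remaining liens, by effective date: C (3/16/2018), B (6/9/2018), A (7/13/2018), D (11/28/2018), E (1/30/2019), F (2/22/2019).
Because B would otherwise rank above A, the subordination swaps them.

G, C, A, B, D, E, F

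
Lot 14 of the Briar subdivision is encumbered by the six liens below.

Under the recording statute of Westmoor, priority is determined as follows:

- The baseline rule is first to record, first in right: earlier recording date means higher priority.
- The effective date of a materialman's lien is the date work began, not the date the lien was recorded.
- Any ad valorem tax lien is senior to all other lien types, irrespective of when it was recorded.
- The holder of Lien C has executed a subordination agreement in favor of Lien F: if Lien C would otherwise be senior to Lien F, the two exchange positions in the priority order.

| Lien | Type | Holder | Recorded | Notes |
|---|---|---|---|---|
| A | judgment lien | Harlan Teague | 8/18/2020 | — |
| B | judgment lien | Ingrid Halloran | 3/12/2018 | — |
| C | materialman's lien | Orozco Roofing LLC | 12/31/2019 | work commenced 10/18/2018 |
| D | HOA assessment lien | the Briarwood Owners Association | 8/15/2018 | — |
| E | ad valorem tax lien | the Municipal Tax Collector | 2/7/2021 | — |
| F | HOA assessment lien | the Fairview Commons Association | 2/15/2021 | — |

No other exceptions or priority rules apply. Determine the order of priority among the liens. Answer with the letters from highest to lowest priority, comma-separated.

E, B, D, F, A, C

First, effective dates: C is treated as recorded 10/18/2018, the work-commencement date.
E, as an ad valorem tax lien, has superpriority and ranks first.
Ordering the rest by effective date: B (3/12/2018), D (8/15/2018), C (10/18/2018), A (8/18/2020), F (2/15/2021).
The subordination applies — C was senior to F — so C and F swap.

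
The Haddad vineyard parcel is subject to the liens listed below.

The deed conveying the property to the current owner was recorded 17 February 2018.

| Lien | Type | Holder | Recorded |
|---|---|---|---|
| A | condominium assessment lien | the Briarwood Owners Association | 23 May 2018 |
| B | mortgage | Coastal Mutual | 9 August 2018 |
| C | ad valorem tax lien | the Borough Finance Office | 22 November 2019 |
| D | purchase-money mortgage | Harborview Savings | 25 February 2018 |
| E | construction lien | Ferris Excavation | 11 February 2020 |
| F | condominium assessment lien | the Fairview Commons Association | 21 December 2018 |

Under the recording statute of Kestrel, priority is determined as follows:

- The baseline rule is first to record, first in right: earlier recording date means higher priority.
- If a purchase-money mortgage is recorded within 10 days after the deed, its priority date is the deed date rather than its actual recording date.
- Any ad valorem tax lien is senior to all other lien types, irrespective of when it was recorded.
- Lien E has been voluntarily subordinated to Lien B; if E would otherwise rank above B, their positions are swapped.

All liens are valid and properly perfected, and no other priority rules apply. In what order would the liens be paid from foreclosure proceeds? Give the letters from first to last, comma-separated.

Effective dates: D's effective date is the deed date, 17 February 2018.
C is an ad valorem tax lien and takes priority over every other lien.
The other liens, earliest effective date first: D (17 February 2018), A (23 May 2018), B (9 August 2018), F (21 December 2018), E (11 February 2020).
E is already junior to B, so the subordination agreement changes nothing.

C, D, A, B, F, E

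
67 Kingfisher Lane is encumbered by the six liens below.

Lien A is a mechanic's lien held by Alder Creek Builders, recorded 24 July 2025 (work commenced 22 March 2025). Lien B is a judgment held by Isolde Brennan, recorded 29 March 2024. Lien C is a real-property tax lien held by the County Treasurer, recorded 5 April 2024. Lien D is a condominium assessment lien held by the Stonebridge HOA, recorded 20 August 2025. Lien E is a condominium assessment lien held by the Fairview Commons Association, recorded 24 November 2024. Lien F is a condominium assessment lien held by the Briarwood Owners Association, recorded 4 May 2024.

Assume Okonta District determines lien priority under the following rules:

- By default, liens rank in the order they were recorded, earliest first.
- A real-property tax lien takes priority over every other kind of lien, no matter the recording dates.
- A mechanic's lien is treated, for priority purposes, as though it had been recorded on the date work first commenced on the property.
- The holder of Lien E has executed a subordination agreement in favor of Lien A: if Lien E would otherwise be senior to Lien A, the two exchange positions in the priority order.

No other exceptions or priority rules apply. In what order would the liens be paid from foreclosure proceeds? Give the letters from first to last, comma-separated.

Effective dates: A's effective date is 22 March 2025, when work began.
C is a real-property tax lien and takes priority over every other lien.
The other liens, earliest effective date first: B (29 March 2024), F (4 May 2024), E (24 November 2024), A (22 March 2025), D (20 August 2025).
E would otherwise be senior to A, so under the subordination agreement E and A exchange positions.

C, B, F, A, E, D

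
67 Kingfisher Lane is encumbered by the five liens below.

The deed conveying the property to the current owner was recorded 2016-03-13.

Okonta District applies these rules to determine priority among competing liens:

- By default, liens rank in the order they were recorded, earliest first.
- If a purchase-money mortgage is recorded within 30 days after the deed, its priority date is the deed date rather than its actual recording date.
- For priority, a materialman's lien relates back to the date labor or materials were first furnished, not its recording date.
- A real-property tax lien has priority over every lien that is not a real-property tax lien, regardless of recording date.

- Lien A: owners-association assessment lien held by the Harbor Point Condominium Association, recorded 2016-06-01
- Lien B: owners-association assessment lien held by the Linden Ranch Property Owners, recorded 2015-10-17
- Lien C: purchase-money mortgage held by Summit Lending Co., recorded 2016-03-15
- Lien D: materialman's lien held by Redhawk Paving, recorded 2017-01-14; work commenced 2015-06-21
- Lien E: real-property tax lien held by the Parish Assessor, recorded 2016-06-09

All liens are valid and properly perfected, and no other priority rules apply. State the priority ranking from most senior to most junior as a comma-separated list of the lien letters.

E, D, B, C, A

Effective dates after the stated exceptions: C was recorded within the 30-day window, so its effective date is the deed date 2016-03-13; D is treated as recorded 2015-06-21, the work-commencement date.
As a real-property tax lien, E is senior to every other lien.
Remaining liens by effective date: D (2015-06-21), B (2015-10-17), C (2016-03-13), A (2016-06-01).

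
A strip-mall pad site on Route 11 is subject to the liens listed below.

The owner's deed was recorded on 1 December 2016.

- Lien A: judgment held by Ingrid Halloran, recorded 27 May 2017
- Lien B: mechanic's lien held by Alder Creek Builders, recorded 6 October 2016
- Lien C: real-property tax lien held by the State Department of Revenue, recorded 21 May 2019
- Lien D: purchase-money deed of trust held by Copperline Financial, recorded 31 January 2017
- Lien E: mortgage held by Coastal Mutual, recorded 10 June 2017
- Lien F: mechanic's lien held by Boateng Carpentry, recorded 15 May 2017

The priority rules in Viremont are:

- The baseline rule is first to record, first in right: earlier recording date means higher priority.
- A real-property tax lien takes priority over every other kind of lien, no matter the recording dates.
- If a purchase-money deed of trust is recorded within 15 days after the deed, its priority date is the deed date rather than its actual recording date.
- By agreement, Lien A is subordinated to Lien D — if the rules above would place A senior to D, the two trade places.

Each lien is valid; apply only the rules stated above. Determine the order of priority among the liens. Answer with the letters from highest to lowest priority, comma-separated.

C, B, D, F, A, E

Effective dates after the stated exceptions: D was recorded 61 days after the deed, outside the 15-day window, so it keeps its recording date.
C, as a real-property tax lien, has superpriority and ranks first.
Among the remaining liens, by effective date: B (6 October 2016), D (31 January 2017), F (15 May 2017), A (27 May 2017), E (10 June 2017).
A already ranks below D; the subordination has no effect.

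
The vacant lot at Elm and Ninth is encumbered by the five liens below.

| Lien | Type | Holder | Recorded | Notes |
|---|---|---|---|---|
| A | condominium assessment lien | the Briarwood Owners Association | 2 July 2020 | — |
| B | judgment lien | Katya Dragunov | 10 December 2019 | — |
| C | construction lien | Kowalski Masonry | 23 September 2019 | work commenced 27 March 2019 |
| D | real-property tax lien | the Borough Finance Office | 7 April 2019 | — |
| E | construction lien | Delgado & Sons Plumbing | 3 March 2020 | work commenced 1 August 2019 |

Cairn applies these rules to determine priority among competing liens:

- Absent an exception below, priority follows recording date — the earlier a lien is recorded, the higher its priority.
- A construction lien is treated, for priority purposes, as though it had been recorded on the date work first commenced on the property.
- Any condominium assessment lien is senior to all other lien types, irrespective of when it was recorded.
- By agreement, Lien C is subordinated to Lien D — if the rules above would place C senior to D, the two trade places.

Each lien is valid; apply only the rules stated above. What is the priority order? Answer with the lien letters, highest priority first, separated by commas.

A, D, C, E, B

First, effective dates: C is treated as recorded 27 March 2019, the work-commencement date; E's effective date is 1 August 2019, when work began.
A, as a condominium assessment lien, has superpriority and ranks first.
Ordering the rest by effective date: C (27 March 2019), D (7 April 2019), E (1 August 2019), B (10 December 2019).
C is senior to D before the subordination, so the two trade places.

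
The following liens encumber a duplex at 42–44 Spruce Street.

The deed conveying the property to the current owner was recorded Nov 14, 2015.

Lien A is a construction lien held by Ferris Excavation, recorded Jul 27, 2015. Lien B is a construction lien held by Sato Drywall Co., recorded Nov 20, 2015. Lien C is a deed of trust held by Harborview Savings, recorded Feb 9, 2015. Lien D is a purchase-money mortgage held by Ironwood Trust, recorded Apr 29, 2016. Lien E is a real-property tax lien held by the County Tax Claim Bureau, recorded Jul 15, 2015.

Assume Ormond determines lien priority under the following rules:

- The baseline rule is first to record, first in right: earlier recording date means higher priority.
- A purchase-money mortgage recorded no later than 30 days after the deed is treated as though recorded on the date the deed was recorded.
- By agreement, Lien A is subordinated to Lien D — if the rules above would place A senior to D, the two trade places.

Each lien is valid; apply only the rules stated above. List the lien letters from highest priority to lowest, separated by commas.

C, E, D, B, A

Effective dates after the stated exceptions: D was recorded 167 days after the deed, outside the 30-day window, so it keeps its recording date.
Sorted by effective date: C (Feb 9, 2015), E (Jul 15, 2015), A (Jul 27, 2015), B (Nov 20, 2015), D (Apr 29, 2016).
A would otherwise be senior to D, so under the subordination agreement A and D exchange positions.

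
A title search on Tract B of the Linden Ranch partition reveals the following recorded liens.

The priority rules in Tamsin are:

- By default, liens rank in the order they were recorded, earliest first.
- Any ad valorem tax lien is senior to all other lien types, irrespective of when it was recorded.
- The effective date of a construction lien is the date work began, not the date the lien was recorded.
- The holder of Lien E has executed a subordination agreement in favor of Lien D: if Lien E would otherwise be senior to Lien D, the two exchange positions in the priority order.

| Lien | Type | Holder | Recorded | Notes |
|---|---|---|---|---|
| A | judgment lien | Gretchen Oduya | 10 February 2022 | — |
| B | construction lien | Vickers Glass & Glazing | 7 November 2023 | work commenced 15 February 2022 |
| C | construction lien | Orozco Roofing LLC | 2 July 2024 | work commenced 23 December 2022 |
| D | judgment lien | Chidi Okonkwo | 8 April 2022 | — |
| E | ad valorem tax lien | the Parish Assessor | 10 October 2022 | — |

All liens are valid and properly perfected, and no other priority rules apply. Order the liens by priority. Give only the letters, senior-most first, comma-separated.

First, effective dates: B is treated as recorded 15 February 2022, the work-commencement date; C is treated as recorded 23 December 2022, the work-commencement date.
As an ad valorem tax lien, E is senior to every other lien.
Ordering the rest by effective date: A (10 February 2022), B (15 February 2022), D (8 April 2022), C (23 December 2022).
The subordination applies — E was senior to D — so E and D swap.

D, A, B, E, C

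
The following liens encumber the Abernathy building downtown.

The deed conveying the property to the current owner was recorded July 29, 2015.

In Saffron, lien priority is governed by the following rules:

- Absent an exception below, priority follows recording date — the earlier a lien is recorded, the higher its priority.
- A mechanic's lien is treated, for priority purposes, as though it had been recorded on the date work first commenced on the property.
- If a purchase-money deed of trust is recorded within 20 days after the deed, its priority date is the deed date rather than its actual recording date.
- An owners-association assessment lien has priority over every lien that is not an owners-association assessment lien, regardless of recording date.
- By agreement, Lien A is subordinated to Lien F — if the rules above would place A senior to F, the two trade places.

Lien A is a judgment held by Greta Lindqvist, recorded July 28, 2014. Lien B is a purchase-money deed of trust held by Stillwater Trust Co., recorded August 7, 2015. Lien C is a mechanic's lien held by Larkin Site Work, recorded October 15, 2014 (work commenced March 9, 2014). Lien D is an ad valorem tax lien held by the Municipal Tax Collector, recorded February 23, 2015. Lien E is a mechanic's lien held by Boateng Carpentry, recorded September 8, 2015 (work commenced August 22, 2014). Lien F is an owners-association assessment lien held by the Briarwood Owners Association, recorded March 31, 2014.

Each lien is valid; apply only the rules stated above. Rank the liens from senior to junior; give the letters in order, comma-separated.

First, effective dates: B's effective date is the deed date, July 29, 2015; C's effective date is March 9, 2014, when work began; E is treated as recorded August 22, 2014, the work-commencement date.
F, as an owners-association assessment lien, has superpriority and ranks first.
Among the remaining liens, by effective date: C (March 9, 2014), A (July 28, 2014), E (August 22, 2014), D (February 23, 2015), B (July 29, 2015).
Since A is not senior to F, the subordination leaves the order unchanged.

F, C, A, E, D, B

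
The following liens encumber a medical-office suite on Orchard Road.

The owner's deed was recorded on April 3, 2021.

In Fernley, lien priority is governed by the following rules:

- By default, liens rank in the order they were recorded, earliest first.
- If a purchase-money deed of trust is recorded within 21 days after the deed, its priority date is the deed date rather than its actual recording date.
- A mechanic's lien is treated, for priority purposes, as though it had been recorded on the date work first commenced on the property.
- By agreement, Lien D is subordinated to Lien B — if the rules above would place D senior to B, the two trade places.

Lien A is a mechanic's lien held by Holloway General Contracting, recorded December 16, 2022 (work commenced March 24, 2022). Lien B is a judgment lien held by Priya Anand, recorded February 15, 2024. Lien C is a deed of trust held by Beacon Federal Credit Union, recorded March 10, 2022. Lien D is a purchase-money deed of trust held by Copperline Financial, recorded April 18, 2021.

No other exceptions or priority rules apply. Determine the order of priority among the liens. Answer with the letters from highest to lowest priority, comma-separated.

Effective dates: A relates back to March 24, 2022 (work commenced); D's effective date is the deed date, April 3, 2021.
Ordering by effective date: D (April 3, 2021), C (March 10, 2022), A (March 24, 2022), B (February 15, 2024).
D would otherwise be senior to B, so under the subordination agreement D and B exchange positions.

B, C, A, D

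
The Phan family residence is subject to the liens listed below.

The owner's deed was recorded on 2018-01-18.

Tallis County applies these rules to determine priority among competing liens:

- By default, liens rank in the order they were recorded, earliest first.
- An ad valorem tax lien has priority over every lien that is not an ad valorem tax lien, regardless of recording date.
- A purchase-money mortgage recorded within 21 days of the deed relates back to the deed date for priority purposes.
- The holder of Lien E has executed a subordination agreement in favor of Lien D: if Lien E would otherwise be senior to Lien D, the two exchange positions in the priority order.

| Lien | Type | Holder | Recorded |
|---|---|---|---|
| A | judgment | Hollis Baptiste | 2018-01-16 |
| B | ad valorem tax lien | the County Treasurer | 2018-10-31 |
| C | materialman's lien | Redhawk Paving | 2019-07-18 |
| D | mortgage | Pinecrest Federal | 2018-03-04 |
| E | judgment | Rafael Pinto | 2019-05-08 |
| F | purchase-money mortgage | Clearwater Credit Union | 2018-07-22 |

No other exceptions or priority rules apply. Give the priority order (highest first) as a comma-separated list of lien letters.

B, A, D, F, E, C

Adjusting effective dates: F was recorded 185 days after the deed, outside the 21-day window, so it keeps its recording date.
B, as an ad valorem tax lien, has superpriority and ranks first.
The other liens, earliest effective date first: A (2018-01-16), D (2018-03-04), F (2018-07-22), E (2019-05-08), C (2019-07-18).
E already ranks below D; the subordination has no effect.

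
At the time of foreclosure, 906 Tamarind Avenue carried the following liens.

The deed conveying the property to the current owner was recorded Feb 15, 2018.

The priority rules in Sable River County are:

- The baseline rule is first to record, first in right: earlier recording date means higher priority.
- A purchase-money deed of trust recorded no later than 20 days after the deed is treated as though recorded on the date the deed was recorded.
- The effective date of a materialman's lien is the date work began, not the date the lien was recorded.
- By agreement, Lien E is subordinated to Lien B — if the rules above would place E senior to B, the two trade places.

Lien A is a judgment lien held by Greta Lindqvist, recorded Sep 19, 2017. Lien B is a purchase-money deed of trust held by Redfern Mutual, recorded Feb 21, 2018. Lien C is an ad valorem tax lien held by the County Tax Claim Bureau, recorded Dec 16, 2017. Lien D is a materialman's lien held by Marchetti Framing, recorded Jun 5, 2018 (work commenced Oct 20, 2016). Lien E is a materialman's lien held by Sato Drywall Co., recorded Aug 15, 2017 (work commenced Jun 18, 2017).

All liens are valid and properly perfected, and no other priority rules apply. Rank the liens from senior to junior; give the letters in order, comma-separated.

D, B, A, C, E

First, effective dates: B's effective date is the deed date, Feb 15, 2018; D's effective date is Oct 20, 2016, when work began; E's effective date is Jun 18, 2017, when work began.
By effective date, earliest first: D (Oct 20, 2016), E (Jun 18, 2017), A (Sep 19, 2017), C (Dec 16, 2017), B (Feb 15, 2018).
E is senior to B before the subordination, so the two trade places.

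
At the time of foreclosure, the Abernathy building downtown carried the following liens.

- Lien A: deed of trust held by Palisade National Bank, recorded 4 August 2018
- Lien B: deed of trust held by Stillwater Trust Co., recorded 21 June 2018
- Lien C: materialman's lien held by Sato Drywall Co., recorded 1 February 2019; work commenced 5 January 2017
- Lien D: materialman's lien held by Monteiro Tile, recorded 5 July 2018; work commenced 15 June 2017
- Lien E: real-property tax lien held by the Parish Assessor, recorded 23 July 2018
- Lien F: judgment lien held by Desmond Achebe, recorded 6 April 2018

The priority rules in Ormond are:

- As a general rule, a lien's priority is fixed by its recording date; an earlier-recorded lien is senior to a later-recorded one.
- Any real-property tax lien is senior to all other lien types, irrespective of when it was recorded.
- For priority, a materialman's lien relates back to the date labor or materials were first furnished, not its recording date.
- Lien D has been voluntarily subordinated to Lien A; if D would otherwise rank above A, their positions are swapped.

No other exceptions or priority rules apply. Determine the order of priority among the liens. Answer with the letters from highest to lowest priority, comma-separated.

E, C, A, F, B, D

Effective dates after the stated exceptions: C relates back to 5 January 2017 (work commenced); D is treated as recorded 15 June 2017, the work-commencement date.
E, as a real-property tax lien, has superpriority and ranks first.
Remaining liens by effective date: C (5 January 2017), D (15 June 2017), F (6 April 2018), B (21 June 2018), A (4 August 2018).
The subordination applies — D was senior to A — so D and A swap.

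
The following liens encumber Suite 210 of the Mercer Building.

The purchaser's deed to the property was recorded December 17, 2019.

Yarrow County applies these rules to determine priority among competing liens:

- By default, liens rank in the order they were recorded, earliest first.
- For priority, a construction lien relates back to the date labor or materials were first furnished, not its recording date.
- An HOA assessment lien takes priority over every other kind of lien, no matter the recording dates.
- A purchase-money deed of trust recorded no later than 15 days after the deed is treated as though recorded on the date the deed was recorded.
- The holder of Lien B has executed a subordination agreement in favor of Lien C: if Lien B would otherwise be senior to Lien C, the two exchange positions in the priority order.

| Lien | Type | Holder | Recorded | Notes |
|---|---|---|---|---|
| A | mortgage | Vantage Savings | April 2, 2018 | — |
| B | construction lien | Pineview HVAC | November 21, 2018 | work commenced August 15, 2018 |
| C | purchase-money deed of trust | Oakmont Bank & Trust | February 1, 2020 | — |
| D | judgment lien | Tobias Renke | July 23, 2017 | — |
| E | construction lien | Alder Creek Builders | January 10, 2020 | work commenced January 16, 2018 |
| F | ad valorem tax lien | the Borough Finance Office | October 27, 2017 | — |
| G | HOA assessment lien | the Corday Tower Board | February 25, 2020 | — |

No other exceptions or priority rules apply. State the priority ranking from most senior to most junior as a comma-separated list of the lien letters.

G, D, F, E, A, C, B

Effective dates after the stated exceptions: B relates back to August 15, 2018 (work commenced); C was recorded 46 days after the deed — beyond 15 days — so no relation-back applies; E relates back to January 16, 2018 (work commenced).
G is an HOA assessment lien, so it outranks all other liens regardless of date.
Remaining liens by effective date: D (July 23, 2017), F (October 27, 2017), E (January 16, 2018), A (April 2, 2018), B (August 15, 2018), C (February 1, 2020).
B is senior to C before the subordination, so the two trade places.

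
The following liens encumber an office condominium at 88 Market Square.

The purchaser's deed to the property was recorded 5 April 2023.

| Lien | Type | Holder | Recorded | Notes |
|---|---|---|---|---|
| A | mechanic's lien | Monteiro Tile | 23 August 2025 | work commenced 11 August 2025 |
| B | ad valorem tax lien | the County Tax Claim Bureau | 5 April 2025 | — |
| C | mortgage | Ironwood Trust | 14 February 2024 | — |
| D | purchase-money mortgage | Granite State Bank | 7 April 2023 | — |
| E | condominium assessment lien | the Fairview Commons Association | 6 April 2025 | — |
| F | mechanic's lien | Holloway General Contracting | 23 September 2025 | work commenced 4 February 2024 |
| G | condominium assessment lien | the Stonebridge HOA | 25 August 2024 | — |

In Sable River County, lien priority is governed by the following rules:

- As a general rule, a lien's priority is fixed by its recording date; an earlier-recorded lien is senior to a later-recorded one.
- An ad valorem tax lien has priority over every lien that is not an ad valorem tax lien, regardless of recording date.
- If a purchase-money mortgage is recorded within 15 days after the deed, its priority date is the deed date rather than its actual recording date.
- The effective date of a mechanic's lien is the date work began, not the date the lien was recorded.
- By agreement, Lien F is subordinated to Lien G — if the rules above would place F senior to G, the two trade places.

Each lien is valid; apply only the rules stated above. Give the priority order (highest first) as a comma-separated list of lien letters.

Effective dates: A is treated as recorded 11 August 2025, the work-commencement date; D relates back to the deed date 5 April 2023; F relates back to 4 February 2024 (work commenced).
B is an ad valorem tax lien and takes priority over every other lien.
Remaining liens by effective date: D (5 April 2023), F (4 February 2024), C (14 February 2024), G (25 August 2024), E (6 April 2025), A (11 August 2025).
Because F would otherwise rank above G, the subordination swaps them.

B, D, G, C, F, E, A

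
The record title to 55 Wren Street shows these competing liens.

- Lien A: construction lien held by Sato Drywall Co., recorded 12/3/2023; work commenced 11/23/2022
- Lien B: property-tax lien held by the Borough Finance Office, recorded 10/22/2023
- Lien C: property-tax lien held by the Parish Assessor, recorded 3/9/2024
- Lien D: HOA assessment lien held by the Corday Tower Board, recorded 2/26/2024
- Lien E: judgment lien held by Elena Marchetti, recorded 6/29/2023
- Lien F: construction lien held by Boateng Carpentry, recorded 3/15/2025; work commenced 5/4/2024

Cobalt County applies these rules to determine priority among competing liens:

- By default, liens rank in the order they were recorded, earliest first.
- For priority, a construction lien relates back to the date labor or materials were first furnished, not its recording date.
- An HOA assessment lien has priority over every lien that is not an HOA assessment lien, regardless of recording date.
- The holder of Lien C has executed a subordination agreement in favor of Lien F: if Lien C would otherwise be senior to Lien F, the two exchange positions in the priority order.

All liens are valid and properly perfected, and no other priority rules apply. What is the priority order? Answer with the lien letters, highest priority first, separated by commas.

Effective dates: A is treated as recorded 11/23/2022, the work-commencement date; F is treated as recorded 5/4/2024, the work-commencement date.
D is an HOA assessment lien, so it outranks all other liens regardless of date.
The other liens, earliest effective date first: A (11/23/2022), E (6/29/2023), B (10/22/2023), C (3/9/2024), F (5/4/2024).
The subordination applies — C was senior to F — so C and F swap.

D, A, E, B, F, C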